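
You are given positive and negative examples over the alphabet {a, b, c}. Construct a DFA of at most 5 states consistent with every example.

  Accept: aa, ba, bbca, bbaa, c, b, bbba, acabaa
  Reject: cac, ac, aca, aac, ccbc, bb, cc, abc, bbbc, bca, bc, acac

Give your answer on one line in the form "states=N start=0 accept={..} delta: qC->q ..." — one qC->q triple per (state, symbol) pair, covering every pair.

Fold the examples into a partial DFA from state 0: repeatedly fix the first undefined (state, symbol) met by the shortest-then-alphabetical prefix, trying targets in increasing order and rejecting any under which an Accept and a Reject string meet in one state with the same remainder; add a state when all current targets are rejected. Accepting states are where Accept strings end.
a: 0a undefined. 0a->0: no, c/ac meet in 0 with "c" left. Open state 1: 0a->1.
b: 0b undefined. 0b->0: no, bbca/bca meet in 0 with "ca" left. 0b->1: ok.
c: 0c undefined. 0c->0: no, c/cc meet in 0. 0c->1: ok.
aa: 1a undefined. 1a->0: no, c/cac meet in 1. 1a->1: ok.
ab: 1b undefined. 1b->0: no, aa/abc meet in 1. 1b->1: no, aa/bb meet in 1. Open state 2: 1b->2.
ac: 1c undefined. 1c->0: no, aa/aca meet in 1. 1c->1: no, aa/cac meet in 1. 1c->2: ok.
abc: 2c undefined. 2c->0: ok.
aca: 2a undefined. 2a->0: no, aa/acac meet in 1. 2a->1: no, aa/aca meet in 1. 2a->2: no, bbaa/cac meet in 2. Open state 3: 2a->3.
bbb: 2b undefined. 2b->0: no, aa/ccbc meet in 1. 2b->1: ok.
acab: 3b undefined. 3b->0: ok.
acac: 3c undefined. 3c->0: ok.
bbaa: 3a undefined. 3a->0: no, bbaa/abc meet in 0. 3a->1: ok.
All examples now run through 4 states with every (state, symbol) defined. Accept strings end in {1}, Reject strings end in {0,2,3}; accept={1}.

states=4 start=0 accept={1} delta: 0a->1 0b->1 0c->1 1a->1 1b->2 1c->2 2a->3 2b->1 2c->0 3a->1 3b->0 3c->0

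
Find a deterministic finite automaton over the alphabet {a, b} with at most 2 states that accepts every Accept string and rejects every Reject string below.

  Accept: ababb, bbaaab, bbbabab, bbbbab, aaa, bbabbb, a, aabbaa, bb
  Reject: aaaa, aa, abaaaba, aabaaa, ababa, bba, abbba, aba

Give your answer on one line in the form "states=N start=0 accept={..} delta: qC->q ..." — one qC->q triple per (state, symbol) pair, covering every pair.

Fold the examples into a partial DFA from state 0: repeatedly fix the first undefined (state, symbol) met by the shortest-then-alphabetical prefix, trying targets in increasing order and rejecting any under which an Accept and a Reject string meet in one state with the same remainder; add a state when all current targets are rejected. Accepting states are where Accept strings end.
a: 0a undefined. 0a->0: no, aaa/aaaa meet in 0. Open state 1: 0a->1.
b: 0b undefined. 0b->0: no, a/bba meet in 1. 0b->1: ok.
aa: 1a undefined. 1a->0: ok.
ab: 1b undefined. 1b->0: no, ababb/abaaaba meet in 1. 1b->1: ok.
All examples now run through 2 states with every (state, symbol) defined. Accept strings end in {1}, Reject strings end in {0}; accept={1}.

states=2 start=0 accept={1} delta: 0a->1 0b->1 1a->0 1b->1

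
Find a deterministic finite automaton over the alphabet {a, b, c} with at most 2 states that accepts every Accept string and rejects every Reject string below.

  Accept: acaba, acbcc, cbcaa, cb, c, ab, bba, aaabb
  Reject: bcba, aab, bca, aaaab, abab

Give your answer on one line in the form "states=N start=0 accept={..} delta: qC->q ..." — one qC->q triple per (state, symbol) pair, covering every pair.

State merging on the prefix tree: take the shortest (then alphabetical) example prefix whose next move is undefined and point that move at state 0, else 1, else 2, ...; a target is out if some Accept/Reject pair would then sit in one state with the same input left (inseparable). If every existing state is out, open a new one.
a: 0a undefined. 0a->0: no, ab/aab meet in 0 with "b" left. Open state 1: 0a->1.
b: 0b undefined. 0b->0: ok.
c: 0c undefined. 0c->0: no, bba/bcba meet in 1. 0c->1: ok.
aa: 1a undefined. 1a->0: ok.
ab: 1b undefined. 1b->0: no, cbcaa/bcba meet in 1. 1b->1: ok.
ac: 1c undefined. 1c->0: no, acaba/bcba meet in 0. 1c->1: ok.
All examples now run through 2 states with every (state, symbol) defined. Accept strings end in {1}, Reject strings end in {0}; accept={1}.

states=2 start=0 accept={1} delta: 0a->1 0b->0 0c->1 1a->0 1b->1 1c->1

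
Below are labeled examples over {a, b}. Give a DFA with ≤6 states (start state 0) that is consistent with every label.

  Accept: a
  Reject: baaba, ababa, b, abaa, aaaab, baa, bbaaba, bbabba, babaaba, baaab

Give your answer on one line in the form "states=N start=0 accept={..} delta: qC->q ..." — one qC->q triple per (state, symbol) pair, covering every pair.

State merging on the prefix tree: take the shortest (then alphabetical) example prefix whose next move is undefined and point that move at state 0, else 1, else 2, ...; a target is out if some Accept/Reject pair would then sit in one state with the same input left (inseparable). If every existing state is out, open a new one.
a: 0a undefined. 0a->0: ok.
b: 0b undefined. 0b->0: no, a/baaba meet in 0. Open state 1: 0b->1.
ba: 1a undefined. 1a->0: no, a/baaba meet in 0. 1a->1: ok.
bb: 1b undefined. 1b->0: no, a/baaba meet in 0. 1b->1: ok.
All examples now run through 2 states with every (state, symbol) defined. Accept strings end in {0}, Reject strings end in {1}; accept={0}.

states=2 start=0 accept={0} delta: 0a->0 0b->1 1a->1 1b->1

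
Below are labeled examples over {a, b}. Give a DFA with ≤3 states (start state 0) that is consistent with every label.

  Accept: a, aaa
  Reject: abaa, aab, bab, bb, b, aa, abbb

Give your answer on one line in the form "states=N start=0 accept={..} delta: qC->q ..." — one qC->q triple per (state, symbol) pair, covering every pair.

states=2 start=0 accept={1} delta: 0a->1 0b->0 1a->0 1b->0

Grow the machine one transition at a time. Run the examples from 0; the earliest place one falls off (shortest prefix, ties alphabetical) gets sent to the lowest-numbered state that keeps every Accept/Reject pair distinguishable — a pair clashes when both reach the same state with identical unread suffix — and to a fresh state only if none does.
a: 0a undefined. 0a->0: no, a/aa meet in 0. Open state 1: 0a->1.
b: 0b undefined. 0b->0: ok.
aa: 1a undefined. 1a->0: ok.
ab: 1b undefined. 1b->0: ok.
All examples now run through 2 states with every (state, symbol) defined. Accept strings end in {1}, Reject strings end in {0}; accept={1}.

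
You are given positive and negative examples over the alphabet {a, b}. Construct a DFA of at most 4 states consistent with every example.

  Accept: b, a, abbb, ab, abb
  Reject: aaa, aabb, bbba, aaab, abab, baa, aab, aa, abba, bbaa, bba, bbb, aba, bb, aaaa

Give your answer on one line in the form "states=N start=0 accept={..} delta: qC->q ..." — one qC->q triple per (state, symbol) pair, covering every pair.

states=4 start=0 accept={1,2} delta: 0a->1 0b->2 1a->3 1b->1 2a->1 2b->3 3a->3 3b->3

State merging on the prefix tree: take the shortest (then alphabetical) example prefix whose next move is undefined and point that move at state 0, else 1, else 2, ...; a target is out if some Accept/Reject pair would then sit in one state with the same input left (inseparable). If every existing state is out, open a new one.
a: 0a undefined. 0a->0: no, b/aaab meet in 0 with "b" left. Open state 1: 0a->1.
b: 0b undefined. 0b->0: no, b/bbb meet in 0. 0b->1: no, ab/bb meet in 1 with "b" left. Open state 2: 0b->2.
aa: 1a undefined. 1a->0: no, b/aab meet in 2. 1a->1: no, a/aaa meet in 1. 1a->2: no, b/aa meet in 2. Open state 3: 1a->3.
ab: 1b undefined. 1b->0: no, a/aba meet in 1. 1b->1: ok.
ba: 2a undefined. 2a->0: no, a/baa meet in 1. 2a->1: ok.
bb: 2b undefined. 2b->0: no, b/bbb meet in 2. 2b->1: no, a/bbb meet in 1. 2b->2: no, b/bbb meet in 2. 2b->3: ok.
aaa: 3a undefined. 3a->0: no, b/aaab meet in 2. 3a->1: no, a/aaa meet in 1. 3a->2: no, b/aaa meet in 2. 3a->3: ok.
aab: 3b undefined. 3b->0: no, b/aabb meet in 2. 3b->1: no, a/aabb meet in 1. 3b->2: no, b/aaab meet in 2. 3b->3: ok.
All examples now run through 4 states with every (state, symbol) defined. Accept strings end in {1,2}, Reject strings end in {3}; accept={1,2}.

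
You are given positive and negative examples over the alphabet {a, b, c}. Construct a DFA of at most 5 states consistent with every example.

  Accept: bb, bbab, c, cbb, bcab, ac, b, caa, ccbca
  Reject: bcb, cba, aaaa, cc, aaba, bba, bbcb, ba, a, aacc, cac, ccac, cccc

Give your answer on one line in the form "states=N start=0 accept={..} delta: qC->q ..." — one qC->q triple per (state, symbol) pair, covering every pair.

Grow the machine one transition at a time. Run the examples from 0; the earliest place one falls off (shortest prefix, ties alphabetical) gets sent to the lowest-numbered state that keeps every Accept/Reject pair distinguishable — a pair clashes when both reach the same state with identical unread suffix — and to a fresh state only if none does.
a: 0a undefined. 0a->0: ok.
b: 0b undefined. 0b->0: no, bb/aaaa meet in 0. Open state 1: 0b->1.
c: 0c undefined. 0c->0: no, c/aaaa meet in 0. 0c->1: ok.
ba: 1a undefined. 1a->0: no, c/cac meet in 1. 1a->1: no, c/aaba meet in 1. Open state 2: 1a->2.
bb: 1b undefined. 1b->0: no, bb/cba meet in 0. 1b->1: ok.
bc: 1c undefined. 1c->0: no, bb/bcb meet in 1. 1c->1: no, bb/bcb meet in 1. 1c->2: no, bbab/bcb meet in 2 with "b" left. Open state 3: 1c->3.
bca: 3a undefined. 3a->0: no, bb/ccac meet in 1. 3a->1: ok.
bcb: 3b undefined. 3b->0: no, ccbca/cba meet in 2. 3b->1: no, bb/bcb meet in 1. 3b->2: ok.
caa: 2a undefined. 2a->0: no, caa/aaaa meet in 0. 2a->1: ok.
cac: 2c undefined. 2c->0: no, ccbca/aaaa meet in 0. 2c->1: no, bb/cac meet in 1. 2c->2: ok.
ccc: 3c undefined. 3c->0: no, bb/cccc meet in 1. 3c->1: ok.
bbab: 2b undefined. 2b->0: no, bbab/aaaa meet in 0. 2b->1: ok.
All examples now run through 4 states with every (state, symbol) defined. Accept strings end in {1}, Reject strings end in {0,2,3}; accept={1}.

states=4 start=0 accept={1} delta: 0a->0 0b->1 0c->1 1a->2 1b->1 1c->3 2a->1 2b->1 2c->2 3a->1 3b->2 3c->1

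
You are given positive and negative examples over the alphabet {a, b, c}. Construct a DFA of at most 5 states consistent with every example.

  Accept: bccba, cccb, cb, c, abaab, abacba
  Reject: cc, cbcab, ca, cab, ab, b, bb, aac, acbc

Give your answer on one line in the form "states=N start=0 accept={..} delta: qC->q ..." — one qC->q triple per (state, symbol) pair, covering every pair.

states=5 start=0 accept={2,4} delta: 0a->1 0b->0 0c->2 1a->1 1b->3 1c->1 2a->0 2b->2 2c->3 3a->4 3b->4 3c->3 4a->2 4b->0 4c->1

State merging on the prefix tree: take the shortest (then alphabetical) example prefix whose next move is undefined and point that move at state 0, else 1, else 2, ...; a target is out if some Accept/Reject pair would then sit in one state with the same input left (inseparable). If every existing state is out, open a new one.
a: 0a undefined. 0a->0: no, c/aac meet in 0 with "c" left. Open state 1: 0a->1.
b: 0b undefined. 0b->0: ok.
c: 0c undefined. 0c->0: no, bccba/ca meet in 1. 0c->1: no, cb/ab meet in 1 with "b" left. Open state 2: 0c->2.
aa: 1a undefined. 1a->0: no, c/aac meet in 2. 1a->1: ok.
ab: 1b undefined. 1b->0: no, abaab/ab meet in 0. 1b->1: no, abaab/ab meet in 1. 1b->2: no, c/ab meet in 2. Open state 3: 1b->3.
ac: 1c undefined. 1c->0: no, c/acbc meet in 2. 1c->1: ok.
ca: 2a undefined. 2a->0: ok.
cb: 2b undefined. 2b->0: no, cb/cbcab meet in 0. 2b->1: no, cb/aac meet in 1. 2b->2: ok.
cc: 2c undefined. 2c->0: no, bccba/aac meet in 1. 2c->1: no, cccb/cbcab meet in 3. 2c->2: no, bccba/cbcab meet in 0. 2c->3: ok.
aba: 3a undefined. 3a->0: no, abaab/cc meet in 3. 3a->1: no, abaab/cc meet in 3. 3a->2: no, cb/cbcab meet in 2. 3a->3: no, abaab/cbcab meet in 3 with "b" left. Open state 4: 3a->4.
ccc: 3c undefined. 3c->0: no, cccb/ca meet in 0. 3c->1: no, cccb/cc meet in 3. 3c->2: no, cccb/acbc meet in 2. 3c->3: ok.
abaa: 4a undefined. 4a->0: no, abaab/ca meet in 0. 4a->1: no, abaab/cc meet in 3. 4a->2: ok.
abac: 4c undefined. 4c->0: no, abacba/aac meet in 1. 4c->1: ok.
bccb: 3b undefined. 3b->0: no, bccba/aac meet in 1. 3b->1: no, bccba/aac meet in 1. 3b->2: no, bccba/ca meet in 0. 3b->3: no, cccb/cc meet in 3. 3b->4: ok.
cbcab: 4b undefined. 4b->0: ok.
All examples now run through 5 states with every (state, symbol) defined. Accept strings end in {2,4}, Reject strings end in {0,1,3}; accept={2,4}.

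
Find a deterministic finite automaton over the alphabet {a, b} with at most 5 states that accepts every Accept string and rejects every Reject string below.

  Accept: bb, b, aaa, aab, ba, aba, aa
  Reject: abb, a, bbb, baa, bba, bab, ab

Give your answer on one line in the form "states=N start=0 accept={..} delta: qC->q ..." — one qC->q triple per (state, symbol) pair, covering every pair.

states=4 start=0 accept={2,3} delta: 0a->1 0b->2 1a->2 1b->1 2a->3 2b->3 3a->0 3b->0

Fold the examples into a partial DFA from state 0: repeatedly fix the first undefined (state, symbol) met by the shortest-then-alphabetical prefix, trying targets in increasing order and rejecting any under which an Accept and a Reject string meet in one state with the same remainder; add a state when all current targets are rejected. Accepting states are where Accept strings end.
a: 0a undefined. 0a->0: no, bb/abb meet in 0 with "bb" left. Open state 1: 0a->1.
b: 0b undefined. 0b->0: no, bb/bbb meet in 0. 0b->1: no, bb/ab meet in 1 with "b" left. Open state 2: 0b->2.
aa: 1a undefined. 1a->0: no, aaa/a meet in 1. 1a->1: no, aaa/a meet in 1. 1a->2: ok.
ab: 1b undefined. 1b->0: no, b/abb meet in 2. 1b->1: ok.
ba: 2a undefined. 2a->0: no, b/bab meet in 2. 2a->1: no, b/baa meet in 2. 2a->2: no, bb/bab meet in 2 with "b" left. Open state 3: 2a->3.
bb: 2b undefined. 2b->0: no, b/bbb meet in 2. 2b->1: no, bb/abb meet in 1. 2b->2: no, bb/bbb meet in 2. 2b->3: ok.
baa: 3a undefined. 3a->0: ok.
bab: 3b undefined. 3b->0: ok.
All examples now run through 4 states with every (state, symbol) defined. Accept strings end in {2,3}, Reject strings end in {0,1}; accept={2,3}.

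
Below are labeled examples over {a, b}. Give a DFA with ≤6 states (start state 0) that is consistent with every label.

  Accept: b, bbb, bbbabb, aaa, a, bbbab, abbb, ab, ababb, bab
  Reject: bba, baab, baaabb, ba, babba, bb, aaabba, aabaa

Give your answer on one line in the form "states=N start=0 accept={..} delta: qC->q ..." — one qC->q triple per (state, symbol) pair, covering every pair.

states=5 start=0 accept={0,1,4} delta: 0a->0 0b->1 1a->2 1b->2 2a->3 2b->4 3a->0 3b->2 4a->2 4b->1

Fold the examples into a partial DFA from state 0: repeatedly fix the first undefined (state, symbol) met by the shortest-then-alphabetical prefix, trying targets in increasing order and rejecting any under which an Accept and a Reject string meet in one state with the same remainder; add a state when all current targets are rejected. Accepting states are where Accept strings end.
a: 0a undefined. 0a->0: ok.
b: 0b undefined. 0b->0: no, b/bba meet in 0. Open state 1: 0b->1.
ba: 1a undefined. 1a->0: no, b/baab meet in 1. 1a->1: no, b/ba meet in 1. Open state 2: 1a->2.
bb: 1b undefined. 1b->0: no, aaa/bba meet in 0. 1b->1: no, b/bb meet in 1. 1b->2: ok.
baa: 2a undefined. 2a->0: no, b/baab meet in 1. 2a->1: no, b/bba meet in 1. 2a->2: no, bbb/baab meet in 2 with "b" left. Open state 3: 2a->3.
bab: 2b undefined. 2b->0: no, bbbabb/ba meet in 2. 2b->1: no, bbbabb/ba meet in 2. 2b->2: no, bbb/ba meet in 2. 2b->3: no, bbb/bba meet in 3. Open state 4: 2b->4.
baaa: 3a undefined. 3a->0: ok.
baab: 3b undefined. 3b->0: no, aaa/baab meet in 0. 3b->1: no, b/baab meet in 1. 3b->2: ok.
babb: 4b undefined. 4b->0: no, aaa/babba meet in 0. 4b->1: ok.
bbba: 4a undefined. 4a->0: no, bbbabb/baab meet in 2. 4a->1: no, bbbab/baab meet in 2. 4a->2: ok.
All examples now run through 5 states with every (state, symbol) defined. Accept strings end in {0,1,4}, Reject strings end in {2,3}; accept={0,1,4}.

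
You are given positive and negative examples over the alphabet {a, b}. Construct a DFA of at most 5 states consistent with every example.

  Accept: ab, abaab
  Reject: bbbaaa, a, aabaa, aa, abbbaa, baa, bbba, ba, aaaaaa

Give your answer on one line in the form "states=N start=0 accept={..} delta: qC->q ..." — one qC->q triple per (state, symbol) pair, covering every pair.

State merging on the prefix tree: take the shortest (then alphabetical) example prefix whose next move is undefined and point that move at state 0, else 1, else 2, ...; a target is out if some Accept/Reject pair would then sit in one state with the same input left (inseparable). If every existing state is out, open a new one.
a: 0a undefined. 0a->0: ok.
b: 0b undefined. 0b->0: no, ab/bbbaaa meet in 0. Open state 1: 0b->1.
ba: 1a undefined. 1a->0: ok.
bb: 1b undefined. 1b->0: ok.
All examples now run through 2 states with every (state, symbol) defined. Accept strings end in {1}, Reject strings end in {0}; accept={1}.

states=2 start=0 accept={1} delta: 0a->0 0b->1 1a->0 1b->0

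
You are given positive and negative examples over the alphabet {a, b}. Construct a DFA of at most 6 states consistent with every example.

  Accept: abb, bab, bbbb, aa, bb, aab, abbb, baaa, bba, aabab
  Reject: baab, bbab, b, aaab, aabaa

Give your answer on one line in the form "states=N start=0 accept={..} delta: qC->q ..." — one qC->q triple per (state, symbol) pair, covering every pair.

states=6 start=0 accept={2,3,4} delta: 0a->1 0b->1 1a->2 1b->2 2a->3 2b->4 3a->2 3b->0 4a->5 4b->2 5a->0 5b->2

Fold the examples into a partial DFA from state 0: repeatedly fix the first undefined (state, symbol) met by the shortest-then-alphabetical prefix, trying targets in increasing order and rejecting any under which an Accept and a Reject string meet in one state with the same remainder; add a state when all current targets are rejected. Accepting states are where Accept strings end.
a: 0a undefined. 0a->0: no, aab/b meet in 0 with "b" left. Open state 1: 0a->1.
b: 0b undefined. 0b->0: no, bab/bbab meet in 1 with "b" left. 0b->1: ok.
aa: 1a undefined. 1a->0: no, bab/b meet in 1. 1a->1: no, bab/baab meet in 1 with "b" left. Open state 2: 1a->2.
ab: 1b undefined. 1b->0: no, abb/b meet in 1. 1b->1: no, abb/b meet in 1. 1b->2: ok.
aaa: 2a undefined. 2a->0: no, baaa/baab meet in 1. 2a->1: no, aa/baab meet in 2. 2a->2: no, abb/baab meet in 2 with "b" left. Open state 3: 2a->3.
aab: 2b undefined. 2b->0: no, bbbb/b meet in 1. 2b->1: no, abb/b meet in 1. 2b->2: no, baaa/aabaa meet in 3 with "a" left. 2b->3: no, bbbb/baab meet in 3 with "b" left. Open state 4: 2b->4.
aaab: 3b undefined. 3b->0: ok.
aaba: 4a undefined. 4a->0: no, aabab/b meet in 1. 4a->1: no, aa/aabaa meet in 2. 4a->2: no, bba/aabaa meet in 3. 4a->3: no, baaa/aabaa meet in 3 with "a" left. 4a->4: no, abb/aabaa meet in 4. Open state 5: 4a->5.
abbb: 4b undefined. 4b->0: no, bbbb/baab meet in 0. 4b->1: no, bbbb/b meet in 1. 4b->2: ok.
baaa: 3a undefined. 3a->0: no, baaa/baab meet in 0. 3a->1: no, baaa/b meet in 1. 3a->2: ok.
aabaa: 5a undefined. 5a->0: ok.
aabab: 5b undefined. 5b->0: no, aabab/baab meet in 0. 5b->1: no, aabab/b meet in 1. 5b->2: ok.
All examples now run through 6 states with every (state, symbol) defined. Accept strings end in {2,3,4}, Reject strings end in {0,1}; accept={2,3,4}.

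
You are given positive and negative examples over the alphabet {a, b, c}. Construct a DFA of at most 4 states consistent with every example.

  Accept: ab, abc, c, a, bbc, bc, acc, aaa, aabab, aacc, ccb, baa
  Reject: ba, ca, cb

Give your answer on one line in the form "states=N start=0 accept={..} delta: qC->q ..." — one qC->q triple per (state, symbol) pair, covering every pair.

Fold the examples into a partial DFA from state 0: repeatedly fix the first undefined (state, symbol) met by the shortest-then-alphabetical prefix, trying targets in increasing order and rejecting any under which an Accept and a Reject string meet in one state with the same remainder; add a state when all current targets are rejected. Accepting states are where Accept strings end.
a: 0a undefined. 0a->0: ok.
b: 0b undefined. 0b->0: no, ab/ba meet in 0. Open state 1: 0b->1.
c: 0c undefined. 0c->0: no, ab/cb meet in 1. 0c->1: ok.
ba: 1a undefined. 1a->0: no, a/ba meet in 0. 1a->1: no, ab/ba meet in 1. Open state 2: 1a->2.
bb: 1b undefined. 1b->0: no, a/cb meet in 0. 1b->1: no, ab/cb meet in 1. 1b->2: ok.
bc: 1c undefined. 1c->0: ok.
baa: 2a undefined. 2a->0: ok.
bbc: 2c undefined. 2c->0: ok.
aabab: 2b undefined. 2b->0: ok.
All examples now run through 3 states with every (state, symbol) defined. Accept strings end in {0,1}, Reject strings end in {2}; accept={0,1}.

states=3 start=0 accept={0,1} delta: 0a->0 0b->1 0c->1 1a->2 1b->2 1c->0 2a->0 2b->0 2c->0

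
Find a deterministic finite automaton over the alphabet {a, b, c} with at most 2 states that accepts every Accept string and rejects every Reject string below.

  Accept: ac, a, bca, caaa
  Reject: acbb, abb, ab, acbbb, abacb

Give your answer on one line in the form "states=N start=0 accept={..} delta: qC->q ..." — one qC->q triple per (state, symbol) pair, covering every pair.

Grow the machine one transition at a time. Run the examples from 0; the earliest place one falls off (shortest prefix, ties alphabetical) gets sent to the lowest-numbered state that keeps every Accept/Reject pair distinguishable — a pair clashes when both reach the same state with identical unread suffix — and to a fresh state only if none does.
a: 0a undefined. 0a->0: ok.
b: 0b undefined. 0b->0: no, a/abb meet in 0. Open state 1: 0b->1.
c: 0c undefined. 0c->0: ok.
bc: 1c undefined. 1c->0: ok.
aba: 1a undefined. 1a->0: ok.
abb: 1b undefined. 1b->0: no, ac/acbb meet in 0. 1b->1: ok.
All examples now run through 2 states with every (state, symbol) defined. Accept strings end in {0}, Reject strings end in {1}; accept={0}.

states=2 start=0 accept={0} delta: 0a->0 0b->1 0c->0 1a->0 1b->1 1c->0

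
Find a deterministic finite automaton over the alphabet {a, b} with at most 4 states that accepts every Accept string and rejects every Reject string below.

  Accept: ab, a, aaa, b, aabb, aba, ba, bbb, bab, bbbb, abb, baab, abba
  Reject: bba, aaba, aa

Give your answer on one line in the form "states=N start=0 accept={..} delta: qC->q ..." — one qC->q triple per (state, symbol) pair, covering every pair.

states=4 start=0 accept={0,1,2} delta: 0a->1 0b->2 1a->3 1b->0 2a->0 2b->1 3a->0 3b->1

State merging on the prefix tree: take the shortest (then alphabetical) example prefix whose next move is undefined and point that move at state 0, else 1, else 2, ...; a target is out if some Accept/Reject pair would then sit in one state with the same input left (inseparable). If every existing state is out, open a new one.
a: 0a undefined. 0a->0: no, a/aa meet in 0. Open state 1: 0a->1.
b: 0b undefined. 0b->0: no, a/bba meet in 1. 0b->1: no, aba/bba meet in 1 with "ba" left. Open state 2: 0b->2.
aa: 1a undefined. 1a->0: no, ba/aaba meet in 2 with "a" left. 1a->1: no, a/aa meet in 1. 1a->2: no, b/aa meet in 2. Open state 3: 1a->3.
ab: 1b undefined. 1b->0: ok.
ba: 2a undefined. 2a->0: ok.
bb: 2b undefined. 2b->0: no, a/bba meet in 1. 2b->1: ok.
aaa: 3a undefined. 3a->0: ok.
aab: 3b undefined. 3b->0: no, a/aaba meet in 1. 3b->1: ok.
All examples now run through 4 states with every (state, symbol) defined. Accept strings end in {0,1,2}, Reject strings end in {3}; accept={0,1,2}.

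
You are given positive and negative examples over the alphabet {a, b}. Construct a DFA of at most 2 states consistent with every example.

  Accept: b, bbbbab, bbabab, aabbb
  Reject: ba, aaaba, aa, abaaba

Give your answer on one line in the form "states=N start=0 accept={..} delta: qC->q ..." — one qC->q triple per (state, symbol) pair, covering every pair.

Grow the machine one transition at a time. Run the examples from 0; the earliest place one falls off (shortest prefix, ties alphabetical) gets sent to the lowest-numbered state that keeps every Accept/Reject pair distinguishable — a pair clashes when both reach the same state with identical unread suffix — and to a fresh state only if none does.
a: 0a undefined. 0a->0: ok.
b: 0b undefined. 0b->0: no, b/ba meet in 0. Open state 1: 0b->1.
ba: 1a undefined. 1a->0: ok.
bb: 1b undefined. 1b->0: ok.
All examples now run through 2 states with every (state, symbol) defined. Accept strings end in {1}, Reject strings end in {0}; accept={1}.

states=2 start=0 accept={1} delta: 0a->0 0b->1 1a->0 1b->0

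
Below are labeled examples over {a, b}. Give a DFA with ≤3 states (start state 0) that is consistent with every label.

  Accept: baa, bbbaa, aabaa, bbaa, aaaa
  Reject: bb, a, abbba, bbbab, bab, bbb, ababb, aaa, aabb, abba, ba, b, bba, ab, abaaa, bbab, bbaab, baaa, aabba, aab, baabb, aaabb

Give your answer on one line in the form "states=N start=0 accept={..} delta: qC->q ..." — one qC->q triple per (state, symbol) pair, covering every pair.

Grow the machine one transition at a time. Run the examples from 0; the earliest place one falls off (shortest prefix, ties alphabetical) gets sent to the lowest-numbered state that keeps every Accept/Reject pair distinguishable — a pair clashes when both reach the same state with identical unread suffix — and to a fresh state only if none does.
a: 0a undefined. 0a->0: no, aaaa/a meet in 0. Open state 1: 0a->1.
b: 0b undefined. 0b->0: ok.
aa: 1a undefined. 1a->0: no, baa/bb meet in 0. 1a->1: no, baa/a meet in 1. Open state 2: 1a->2.
ab: 1b undefined. 1b->0: ok.
aaa: 2a undefined. 2a->0: no, aaaa/a meet in 1. 2a->1: ok.
aab: 2b undefined. 2b->0: ok.
All examples now run through 3 states with every (state, symbol) defined. Accept strings end in {2}, Reject strings end in {0,1}; accept={2}.

states=3 start=0 accept={2} delta: 0a->1 0b->0 1a->2 1b->0 2a->1 2b->0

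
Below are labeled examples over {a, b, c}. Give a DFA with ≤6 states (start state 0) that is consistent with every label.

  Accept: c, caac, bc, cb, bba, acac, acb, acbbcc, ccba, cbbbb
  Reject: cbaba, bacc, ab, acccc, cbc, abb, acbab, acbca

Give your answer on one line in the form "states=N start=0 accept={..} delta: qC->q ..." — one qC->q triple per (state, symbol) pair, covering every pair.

Grow the machine one transition at a time. Run the examples from 0; the earliest place one falls off (shortest prefix, ties alphabetical) gets sent to the lowest-numbered state that keeps every Accept/Reject pair distinguishable — a pair clashes when both reach the same state with identical unread suffix — and to a fresh state only if none does.
a: 0a undefined. 0a->0: ok.
b: 0b undefined. 0b->0: no, bba/ab meet in 0. Open state 1: 0b->1.
c: 0c undefined. 0c->0: no, c/acccc meet in 0. 0c->1: no, c/ab meet in 1. Open state 2: 0c->2.
ba: 1a undefined. 1a->0: ok.
bb: 1b undefined. 1b->0: no, bba/abb meet in 0. 1b->1: ok.
bc: 1c undefined. 1c->0: ok.
ca: 2a undefined. 2a->0: ok.
cb: 2b undefined. 2b->0: no, c/cbc meet in 2. 2b->1: no, bc/cbaba meet in 0. 2b->2: no, bc/cbaba meet in 0. Open state 3: 2b->3.
cc: 2c undefined. 2c->0: no, bc/bacc meet in 0. 2c->1: no, c/acccc meet in 2. 2c->2: no, c/bacc meet in 2. 2c->3: no, cb/bacc meet in 3. Open state 4: 2c->4.
cba: 3a undefined. 3a->0: no, bc/cbaba meet in 0. 3a->1: no, bc/cbaba meet in 0. 3a->2: no, c/cbaba meet in 2. 3a->3: ok.
cbb: 3b undefined. 3b->0: no, bc/cbaba meet in 0. 3b->1: no, bc/cbaba meet in 0. 3b->2: no, c/acbab meet in 2. 3b->3: no, cb/cbaba meet in 3. 3b->4: no, acbbcc/acccc meet in 4 with "cc" left. Open state 5: 3b->5.
cbc: 3c undefined. 3c->0: no, bc/cbc meet in 0. 3c->1: no, bc/acbca meet in 0. 3c->2: no, c/cbc meet in 2. 3c->3: no, cb/cbc meet in 3. 3c->4: ok.
ccb: 4b undefined. 4b->0: ok.
accc: 4c undefined. 4c->0: no, c/acccc meet in 2. 4c->1: no, bc/acccc meet in 0. 4c->2: ok.
cbbb: 5b undefined. 5b->0: no, cbbbb/ab meet in 1. 5b->1: no, cbbbb/ab meet in 1. 5b->2: ok.
acbbc: 5c undefined. 5c->0: ok.
acbca: 4a undefined. 4a->0: no, bc/acbca meet in 0. 4a->1: ok.
cbaba: 5a undefined. 5a->0: no, bc/cbaba meet in 0. 5a->1: ok.
All examples now run through 6 states with every (state, symbol) defined. Accept strings end in {0,2,3}, Reject strings end in {1,4,5}; accept={0,2,3}.

states=6 start=0 accept={0,2,3} delta: 0a->0 0b->1 0c->2 1a->0 1b->1 1c->0 2a->0 2b->3 2c->4 3a->3 3b->5 3c->4 4a->1 4b->0 4c->2 5a->1 5b->2 5c->0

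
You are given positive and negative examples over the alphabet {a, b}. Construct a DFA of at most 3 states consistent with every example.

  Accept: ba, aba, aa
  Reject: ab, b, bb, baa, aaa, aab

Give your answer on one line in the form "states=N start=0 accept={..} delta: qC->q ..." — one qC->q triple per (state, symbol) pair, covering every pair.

states=2 start=0 accept={0} delta: 0a->1 0b->1 1a->0 1b->1

State merging on the prefix tree: take the shortest (then alphabetical) example prefix whose next move is undefined and point that move at state 0, else 1, else 2, ...; a target is out if some Accept/Reject pair would then sit in one state with the same input left (inseparable). If every existing state is out, open a new one.
a: 0a undefined. 0a->0: no, aa/aaa meet in 0. Open state 1: 0a->1.
b: 0b undefined. 0b->0: no, aa/baa meet in 1 with "a" left. 0b->1: ok.
aa: 1a undefined. 1a->0: ok.
ab: 1b undefined. 1b->0: no, ba/ab meet in 0. 1b->1: ok.
All examples now run through 2 states with every (state, symbol) defined. Accept strings end in {0}, Reject strings end in {1}; accept={0}.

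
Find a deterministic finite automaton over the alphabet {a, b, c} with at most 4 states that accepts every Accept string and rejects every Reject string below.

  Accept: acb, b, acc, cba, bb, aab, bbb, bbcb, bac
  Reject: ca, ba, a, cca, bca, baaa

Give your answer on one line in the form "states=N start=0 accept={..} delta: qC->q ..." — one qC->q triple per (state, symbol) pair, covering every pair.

states=3 start=0 accept={1,2} delta: 0a->0 0b->1 0c->1 1a->0 1b->2 1c->1 2a->1 2b->1 2c->0

State merging on the prefix tree: take the shortest (then alphabetical) example prefix whose next move is undefined and point that move at state 0, else 1, else 2, ...; a target is out if some Accept/Reject pair would then sit in one state with the same input left (inseparable). If every existing state is out, open a new one.
a: 0a undefined. 0a->0: ok.
b: 0b undefined. 0b->0: no, b/ba meet in 0. Open state 1: 0b->1.
c: 0c undefined. 0c->0: no, acc/ca meet in 0. 0c->1: ok.
ba: 1a undefined. 1a->0: ok.
bb: 1b undefined. 1b->0: no, acb/ca meet in 0. 1b->1: no, cba/ca meet in 0. Open state 2: 1b->2.
bc: 1c undefined. 1c->0: no, acc/ca meet in 0. 1c->1: ok.
bbb: 2b undefined. 2b->0: no, bbb/ca meet in 0. 2b->1: ok.
bbc: 2c undefined. 2c->0: ok.
cba: 2a undefined. 2a->0: no, cba/ca meet in 0. 2a->1: ok.
All examples now run through 3 states with every (state, symbol) defined. Accept strings end in {1,2}, Reject strings end in {0}; accept={1,2}.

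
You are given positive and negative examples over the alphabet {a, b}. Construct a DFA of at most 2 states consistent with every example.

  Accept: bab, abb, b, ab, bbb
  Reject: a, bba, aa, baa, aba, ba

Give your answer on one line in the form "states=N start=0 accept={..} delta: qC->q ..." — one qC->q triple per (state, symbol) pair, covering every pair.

states=2 start=0 accept={1} delta: 0a->0 0b->1 1a->0 1b->1

Grow the machine one transition at a time. Run the examples from 0; the earliest place one falls off (shortest prefix, ties alphabetical) gets sent to the lowest-numbered state that keeps every Accept/Reject pair distinguishable — a pair clashes when both reach the same state with identical unread suffix — and to a fresh state only if none does.
a: 0a undefined. 0a->0: ok.
b: 0b undefined. 0b->0: no, bab/a meet in 0. Open state 1: 0b->1.
ba: 1a undefined. 1a->0: ok.
bb: 1b undefined. 1b->0: no, abb/a meet in 0. 1b->1: ok.
All examples now run through 2 states with every (state, symbol) defined. Accept strings end in {1}, Reject strings end in {0}; accept={1}.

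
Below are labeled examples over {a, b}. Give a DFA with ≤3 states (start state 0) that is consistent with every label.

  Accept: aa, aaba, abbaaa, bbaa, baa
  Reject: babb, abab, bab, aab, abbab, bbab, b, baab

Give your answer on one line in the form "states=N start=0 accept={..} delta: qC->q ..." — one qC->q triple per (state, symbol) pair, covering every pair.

states=2 start=0 accept={0} delta: 0a->0 0b->1 1a->0 1b->1

Fold the examples into a partial DFA from state 0: repeatedly fix the first undefined (state, symbol) met by the shortest-then-alphabetical prefix, trying targets in increasing order and rejecting any under which an Accept and a Reject string meet in one state with the same remainder; add a state when all current targets are rejected. Accepting states are where Accept strings end.
a: 0a undefined. 0a->0: ok.
b: 0b undefined. 0b->0: no, aa/babb meet in 0. Open state 1: 0b->1.
ba: 1a undefined. 1a->0: ok.
bb: 1b undefined. 1b->0: no, aa/babb meet in 0. 1b->1: ok.
All examples now run through 2 states with every (state, symbol) defined. Accept strings end in {0}, Reject strings end in {1}; accept={0}.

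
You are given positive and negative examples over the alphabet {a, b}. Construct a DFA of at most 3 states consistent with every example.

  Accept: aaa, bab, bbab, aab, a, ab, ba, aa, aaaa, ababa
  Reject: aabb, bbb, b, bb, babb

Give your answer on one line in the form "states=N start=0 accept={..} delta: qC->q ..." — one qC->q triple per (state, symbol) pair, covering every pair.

Fold the examples into a partial DFA from state 0: repeatedly fix the first undefined (state, symbol) met by the shortest-then-alphabetical prefix, trying targets in increasing order and rejecting any under which an Accept and a Reject string meet in one state with the same remainder; add a state when all current targets are rejected. Accepting states are where Accept strings end.
a: 0a undefined. 0a->0: no, aab/b meet in 0 with "b" left. Open state 1: 0a->1.
b: 0b undefined. 0b->0: ok.
aa: 1a undefined. 1a->0: no, aab/aabb meet in 0. 1a->1: ok.
ab: 1b undefined. 1b->0: no, bab/aabb meet in 0. 1b->1: no, aaa/aabb meet in 1. Open state 2: 1b->2.
aba: 2a undefined. 2a->0: ok.
aabb: 2b undefined. 2b->0: ok.
All examples now run through 3 states with every (state, symbol) defined. Accept strings end in {1,2}, Reject strings end in {0}; accept={1,2}.

states=3 start=0 accept={1,2} delta: 0a->1 0b->0 1a->1 1b->2 2a->0 2b->0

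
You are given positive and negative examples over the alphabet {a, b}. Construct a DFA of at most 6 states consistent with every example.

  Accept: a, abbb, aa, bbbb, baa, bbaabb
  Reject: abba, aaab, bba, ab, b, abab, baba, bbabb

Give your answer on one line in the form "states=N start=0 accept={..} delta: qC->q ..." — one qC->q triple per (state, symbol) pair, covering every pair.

states=5 start=0 accept={0,3} delta: 0a->0 0b->1 1a->2 1b->3 2a->0 2b->1 3a->4 3b->3 4a->0 4b->0

Fold the examples into a partial DFA from state 0: repeatedly fix the first undefined (state, symbol) met by the shortest-then-alphabetical prefix, trying targets in increasing order and rejecting any under which an Accept and a Reject string meet in one state with the same remainder; add a state when all current targets are rejected. Accepting states are where Accept strings end.
a: 0a undefined. 0a->0: ok.
b: 0b undefined. 0b->0: no, a/abba meet in 0. Open state 1: 0b->1.
ba: 1a undefined. 1a->0: no, a/baba meet in 0. 1a->1: no, baa/aaab meet in 1. Open state 2: 1a->2.
bb: 1b undefined. 1b->0: no, a/abba meet in 0. 1b->1: no, abbb/aaab meet in 1. 1b->2: no, abbb/abab meet in 2 with "b" left. Open state 3: 1b->3.
baa: 2a undefined. 2a->0: ok.
bab: 2b undefined. 2b->0: no, a/abab meet in 0. 2b->1: ok.
bba: 3a undefined. 3a->0: no, a/abba meet in 0. 3a->1: no, abbb/bbabb meet in 3 with "b" left. 3a->2: no, bbaabb/bbabb meet in 3. 3a->3: no, bbbb/bbabb meet in 3 with "bb" left. Open state 4: 3a->4.
bbb: 3b undefined. 3b->0: no, bbbb/aaab meet in 1. 3b->1: no, abbb/aaab meet in 1. 3b->2: no, abbb/baba meet in 2. 3b->3: ok.
bbaa: 4a undefined. 4a->0: ok.
bbab: 4b undefined. 4b->0: ok.
All examples now run through 5 states with every (state, symbol) defined. Accept strings end in {0,3}, Reject strings end in {1,2,4}; accept={0,3}.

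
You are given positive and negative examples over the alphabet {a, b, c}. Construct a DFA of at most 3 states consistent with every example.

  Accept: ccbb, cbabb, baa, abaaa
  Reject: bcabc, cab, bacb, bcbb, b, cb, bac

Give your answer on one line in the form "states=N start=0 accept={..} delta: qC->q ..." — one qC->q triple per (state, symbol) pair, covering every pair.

State merging on the prefix tree: take the shortest (then alphabetical) example prefix whose next move is undefined and point that move at state 0, else 1, else 2, ...; a target is out if some Accept/Reject pair would then sit in one state with the same input left (inseparable). If every existing state is out, open a new one.
a: 0a undefined. 0a->0: ok.
b: 0b undefined. 0b->0: no, baa/b meet in 0. Open state 1: 0b->1.
c: 0c undefined. 0c->0: ok.
ba: 1a undefined. 1a->0: no, baa/bac meet in 0. 1a->1: no, baa/cab meet in 1. Open state 2: 1a->2.
bc: 1c undefined. 1c->0: no, ccbb/bcbb meet in 1 with "b" left. 1c->1: ok.
baa: 2a undefined. 2a->0: ok.
bac: 2c undefined. 2c->0: no, baa/bac meet in 0. 2c->1: no, ccbb/bacb meet in 1 with "b" left. 2c->2: ok.
bcb: 1b undefined. 1b->0: ok.
bacb: 2b undefined. 2b->0: no, ccbb/bcabc meet in 0. 2b->1: ok.
All examples now run through 3 states with every (state, symbol) defined. Accept strings end in {0}, Reject strings end in {1,2}; accept={0}.

states=3 start=0 accept={0} delta: 0a->0 0b->1 0c->0 1a->2 1b->0 1c->1 2a->0 2b->1 2c->2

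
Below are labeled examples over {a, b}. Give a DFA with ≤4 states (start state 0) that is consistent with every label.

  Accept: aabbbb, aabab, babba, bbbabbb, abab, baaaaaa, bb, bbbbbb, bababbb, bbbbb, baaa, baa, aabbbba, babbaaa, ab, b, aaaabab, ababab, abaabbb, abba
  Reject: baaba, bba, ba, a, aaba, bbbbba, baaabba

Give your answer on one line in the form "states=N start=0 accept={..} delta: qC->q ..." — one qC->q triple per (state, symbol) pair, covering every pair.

states=4 start=0 accept={0,2,3} delta: 0a->1 0b->0 1a->2 1b->3 2a->0 2b->3 3a->1 3b->2

State merging on the prefix tree: take the shortest (then alphabetical) example prefix whose next move is undefined and point that move at state 0, else 1, else 2, ...; a target is out if some Accept/Reject pair would then sit in one state with the same input left (inseparable). If every existing state is out, open a new one.
a: 0a undefined. 0a->0: no, abba/bba meet in 0 with "bba" left. Open state 1: 0a->1.
b: 0b undefined. 0b->0: ok.
aa: 1a undefined. 1a->0: no, babba/baaabba meet in 1 with "bba" left. 1a->1: no, babba/baaabba meet in 1 with "bba" left. Open state 2: 1a->2.
ab: 1b undefined. 1b->0: no, babba/bba meet in 1. 1b->1: no, bbbabbb/bba meet in 1. 1b->2: no, babba/baaba meet in 2 with "ba" left. Open state 3: 1b->3.
aaa: 2a undefined. 2a->0: ok.
aab: 2b undefined. 2b->0: no, aabbbba/baaba meet in 1. 2b->1: no, aabab/bba meet in 1. 2b->2: no, aabab/baaba meet in 0. 2b->3: ok.
aba: 3a undefined. 3a->0: no, aabab/baaba meet in 0. 3a->1: ok.
abb: 3b undefined. 3b->0: no, babba/baaba meet in 1. 3b->1: no, aabbbb/baaba meet in 1. 3b->2: ok.
All examples now run through 4 states with every (state, symbol) defined. Accept strings end in {0,2,3}, Reject strings end in {1}; accept={0,2,3}.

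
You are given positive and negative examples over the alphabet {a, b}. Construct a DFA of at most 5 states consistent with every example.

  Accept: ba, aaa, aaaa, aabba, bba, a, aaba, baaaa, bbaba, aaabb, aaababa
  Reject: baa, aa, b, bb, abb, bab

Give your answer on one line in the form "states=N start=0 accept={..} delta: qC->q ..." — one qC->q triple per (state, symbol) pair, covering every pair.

State merging on the prefix tree: take the shortest (then alphabetical) example prefix whose next move is undefined and point that move at state 0, else 1, else 2, ...; a target is out if some Accept/Reject pair would then sit in one state with the same input left (inseparable). If every existing state is out, open a new one.
a: 0a undefined. 0a->0: no, aaa/aa meet in 0. Open state 1: 0a->1.
b: 0b undefined. 0b->0: ok.
aa: 1a undefined. 1a->0: no, aaaa/baa meet in 0. 1a->1: no, ba/baa meet in 1. Open state 2: 1a->2.
ab: 1b undefined. 1b->0: ok.
aaa: 2a undefined. 2a->0: no, aaa/b meet in 0. 2a->1: no, aaaa/baa meet in 2. 2a->2: no, aaa/baa meet in 2. Open state 3: 2a->3.
aab: 2b undefined. 2b->0: ok.
aaaa: 3a undefined. 3a->0: no, aaaa/b meet in 0. 3a->1: ok.
aaab: 3b undefined. 3b->0: no, aaabb/b meet in 0. 3b->1: no, aaabb/b meet in 0. 3b->2: no, aaabb/b meet in 0. 3b->3: ok.
All examples now run through 4 states with every (state, symbol) defined. Accept strings end in {1,3}, Reject strings end in {0,2}; accept={1,3}.

states=4 start=0 accept={1,3} delta: 0a->1 0b->0 1a->2 1b->0 2a->3 2b->0 3a->1 3b->3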